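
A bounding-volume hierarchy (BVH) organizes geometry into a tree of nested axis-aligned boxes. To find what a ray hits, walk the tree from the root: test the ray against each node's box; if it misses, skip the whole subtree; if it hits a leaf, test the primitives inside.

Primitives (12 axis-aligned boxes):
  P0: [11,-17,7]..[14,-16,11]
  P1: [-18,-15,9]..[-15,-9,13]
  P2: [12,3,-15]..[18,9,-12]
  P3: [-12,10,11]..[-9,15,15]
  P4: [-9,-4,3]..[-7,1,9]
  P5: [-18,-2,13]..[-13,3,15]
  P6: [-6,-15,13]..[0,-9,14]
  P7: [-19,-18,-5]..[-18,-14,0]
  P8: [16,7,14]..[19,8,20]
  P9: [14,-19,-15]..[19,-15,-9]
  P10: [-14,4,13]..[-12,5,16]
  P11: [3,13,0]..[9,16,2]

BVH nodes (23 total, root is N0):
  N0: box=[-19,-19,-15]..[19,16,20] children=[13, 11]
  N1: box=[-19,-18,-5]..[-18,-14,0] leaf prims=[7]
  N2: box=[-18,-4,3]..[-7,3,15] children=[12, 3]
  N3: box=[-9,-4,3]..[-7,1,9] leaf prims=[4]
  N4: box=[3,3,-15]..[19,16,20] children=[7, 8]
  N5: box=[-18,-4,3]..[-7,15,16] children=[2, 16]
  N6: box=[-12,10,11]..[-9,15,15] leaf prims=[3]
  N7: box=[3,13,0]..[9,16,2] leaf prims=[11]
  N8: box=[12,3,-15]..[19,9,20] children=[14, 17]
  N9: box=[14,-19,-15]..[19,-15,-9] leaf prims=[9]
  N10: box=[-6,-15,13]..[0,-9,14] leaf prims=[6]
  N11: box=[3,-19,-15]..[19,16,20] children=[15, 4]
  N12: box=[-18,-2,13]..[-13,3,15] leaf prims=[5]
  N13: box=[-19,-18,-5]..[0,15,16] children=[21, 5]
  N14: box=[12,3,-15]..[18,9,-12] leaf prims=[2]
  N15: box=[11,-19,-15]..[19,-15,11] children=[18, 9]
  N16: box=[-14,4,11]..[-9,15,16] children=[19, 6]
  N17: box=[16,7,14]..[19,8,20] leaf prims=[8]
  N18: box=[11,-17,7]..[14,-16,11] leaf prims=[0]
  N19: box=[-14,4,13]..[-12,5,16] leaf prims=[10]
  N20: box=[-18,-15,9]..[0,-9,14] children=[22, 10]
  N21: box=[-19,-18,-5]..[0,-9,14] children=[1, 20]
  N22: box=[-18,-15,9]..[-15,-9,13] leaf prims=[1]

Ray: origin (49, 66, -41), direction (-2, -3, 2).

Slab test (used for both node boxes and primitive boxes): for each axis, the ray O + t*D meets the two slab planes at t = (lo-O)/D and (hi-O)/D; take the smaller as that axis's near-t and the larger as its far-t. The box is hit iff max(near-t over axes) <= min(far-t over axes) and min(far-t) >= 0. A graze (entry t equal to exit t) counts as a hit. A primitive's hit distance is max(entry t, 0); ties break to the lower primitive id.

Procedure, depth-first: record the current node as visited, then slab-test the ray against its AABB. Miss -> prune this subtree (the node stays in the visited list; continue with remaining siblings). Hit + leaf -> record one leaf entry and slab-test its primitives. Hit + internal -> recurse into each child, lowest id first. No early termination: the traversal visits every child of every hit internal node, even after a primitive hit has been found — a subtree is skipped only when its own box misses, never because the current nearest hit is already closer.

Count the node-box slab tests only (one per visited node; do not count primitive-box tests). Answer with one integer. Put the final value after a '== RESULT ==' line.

Traverse from the root:
N0 x:[15,34] y:[50/3,85/3] z:[13,61/2] -> hit [50/3,85/3], descend [11, 13]
  N11 x:[15,23] y:[50/3,85/3] z:[13,61/2] -> hit [50/3,23], descend [4, 15]
    N4 x:[15,23] y:[50/3,21] z:[13,61/2] -> hit [50/3,21], descend [7, 8]
      N7 x:[20,23] y:[50/3,53/3] z:[41/2,43/2] -> miss, prune
      N8 x:[15,37/2] y:[19,21] z:[13,61/2] -> miss, prune
    N15 x:[15,19] y:[27,85/3] z:[13,26] -> miss, prune
  N13 x:[49/2,34] y:[17,28] z:[18,57/2] -> hit [49/2,28], descend [5, 21]
    N5 x:[28,67/2] y:[17,70/3] z:[22,57/2] -> miss, prune
    N21 x:[49/2,34] y:[25,28] z:[18,55/2] -> hit [25,55/2], descend [1, 20]
      N1 x:[67/2,34] y:[80/3,28] z:[18,41/2] -> miss, prune
      N20 x:[49/2,67/2] y:[25,27] z:[25,55/2] -> hit [25,27], descend [10, 22]
        N10 x:[49/2,55/2] y:[25,27] z:[27,55/2] -> hit [27,27] leaf, test {P6@t=27}
        N22 x:[32,67/2] y:[25,27] z:[25,27] -> miss, prune

13 AABB tests over nodes [0, 11, 4, 7, 8, 15, 13, 5, 21, 1, 20, 10, 22]; 1 leaf entered; closest P6.

== RESULT ==
13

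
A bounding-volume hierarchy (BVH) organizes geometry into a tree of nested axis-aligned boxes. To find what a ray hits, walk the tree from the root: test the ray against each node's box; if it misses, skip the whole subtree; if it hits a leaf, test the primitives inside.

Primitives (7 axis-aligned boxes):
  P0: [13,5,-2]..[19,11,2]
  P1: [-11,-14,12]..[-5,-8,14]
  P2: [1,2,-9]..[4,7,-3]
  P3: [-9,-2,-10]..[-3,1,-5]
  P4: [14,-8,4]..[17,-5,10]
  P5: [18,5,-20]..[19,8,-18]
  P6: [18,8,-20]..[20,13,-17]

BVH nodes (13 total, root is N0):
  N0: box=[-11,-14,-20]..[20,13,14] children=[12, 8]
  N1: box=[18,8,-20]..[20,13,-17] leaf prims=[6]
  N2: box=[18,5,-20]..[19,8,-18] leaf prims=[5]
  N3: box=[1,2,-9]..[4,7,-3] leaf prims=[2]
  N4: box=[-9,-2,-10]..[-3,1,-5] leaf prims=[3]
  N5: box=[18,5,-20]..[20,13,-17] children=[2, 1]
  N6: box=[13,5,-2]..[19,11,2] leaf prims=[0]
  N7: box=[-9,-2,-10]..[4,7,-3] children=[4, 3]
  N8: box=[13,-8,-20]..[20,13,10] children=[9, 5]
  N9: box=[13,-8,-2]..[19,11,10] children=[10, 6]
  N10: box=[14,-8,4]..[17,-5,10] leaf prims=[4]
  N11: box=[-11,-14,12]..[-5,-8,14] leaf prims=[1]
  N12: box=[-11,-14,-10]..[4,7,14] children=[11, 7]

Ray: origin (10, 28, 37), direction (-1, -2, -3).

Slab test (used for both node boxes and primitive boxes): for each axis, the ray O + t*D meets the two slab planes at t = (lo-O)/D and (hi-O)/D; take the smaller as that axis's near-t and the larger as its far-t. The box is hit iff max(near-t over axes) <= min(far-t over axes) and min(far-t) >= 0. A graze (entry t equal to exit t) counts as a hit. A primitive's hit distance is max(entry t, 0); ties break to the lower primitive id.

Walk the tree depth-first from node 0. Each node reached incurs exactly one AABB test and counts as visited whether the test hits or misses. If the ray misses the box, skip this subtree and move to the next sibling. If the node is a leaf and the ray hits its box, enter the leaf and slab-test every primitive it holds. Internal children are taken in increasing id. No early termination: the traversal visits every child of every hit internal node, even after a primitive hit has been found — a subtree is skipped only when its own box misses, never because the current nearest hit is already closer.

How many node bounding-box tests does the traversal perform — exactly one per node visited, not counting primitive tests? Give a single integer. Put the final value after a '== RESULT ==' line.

Walk:
N0 x:[-10,21] y:[15/2,21] z:[23/3,19] -> hit [23/3,19], descend [8, 12]
  N8 x:[-10,-3] y:[15/2,18] z:[9,19] -> miss, prune
  N12 x:[6,21] y:[21/2,21] z:[23/3,47/3] -> hit [21/2,47/3], descend [7, 11]
    N7 x:[6,19] y:[21/2,15] z:[40/3,47/3] -> hit [40/3,15], descend [3, 4]
      N3 x:[6,9] y:[21/2,13] z:[40/3,46/3] -> miss, prune
      N4 x:[13,19] y:[27/2,15] z:[14,47/3] -> hit [14,15] leaf, test {P3@t=14}
    N11 x:[15,21] y:[18,21] z:[23/3,25/3] -> miss, prune

order=[0, 8, 12, 7, 3, 4, 11]  |boxes|=7  |leaves|=1  hit=P3

== RESULT ==
7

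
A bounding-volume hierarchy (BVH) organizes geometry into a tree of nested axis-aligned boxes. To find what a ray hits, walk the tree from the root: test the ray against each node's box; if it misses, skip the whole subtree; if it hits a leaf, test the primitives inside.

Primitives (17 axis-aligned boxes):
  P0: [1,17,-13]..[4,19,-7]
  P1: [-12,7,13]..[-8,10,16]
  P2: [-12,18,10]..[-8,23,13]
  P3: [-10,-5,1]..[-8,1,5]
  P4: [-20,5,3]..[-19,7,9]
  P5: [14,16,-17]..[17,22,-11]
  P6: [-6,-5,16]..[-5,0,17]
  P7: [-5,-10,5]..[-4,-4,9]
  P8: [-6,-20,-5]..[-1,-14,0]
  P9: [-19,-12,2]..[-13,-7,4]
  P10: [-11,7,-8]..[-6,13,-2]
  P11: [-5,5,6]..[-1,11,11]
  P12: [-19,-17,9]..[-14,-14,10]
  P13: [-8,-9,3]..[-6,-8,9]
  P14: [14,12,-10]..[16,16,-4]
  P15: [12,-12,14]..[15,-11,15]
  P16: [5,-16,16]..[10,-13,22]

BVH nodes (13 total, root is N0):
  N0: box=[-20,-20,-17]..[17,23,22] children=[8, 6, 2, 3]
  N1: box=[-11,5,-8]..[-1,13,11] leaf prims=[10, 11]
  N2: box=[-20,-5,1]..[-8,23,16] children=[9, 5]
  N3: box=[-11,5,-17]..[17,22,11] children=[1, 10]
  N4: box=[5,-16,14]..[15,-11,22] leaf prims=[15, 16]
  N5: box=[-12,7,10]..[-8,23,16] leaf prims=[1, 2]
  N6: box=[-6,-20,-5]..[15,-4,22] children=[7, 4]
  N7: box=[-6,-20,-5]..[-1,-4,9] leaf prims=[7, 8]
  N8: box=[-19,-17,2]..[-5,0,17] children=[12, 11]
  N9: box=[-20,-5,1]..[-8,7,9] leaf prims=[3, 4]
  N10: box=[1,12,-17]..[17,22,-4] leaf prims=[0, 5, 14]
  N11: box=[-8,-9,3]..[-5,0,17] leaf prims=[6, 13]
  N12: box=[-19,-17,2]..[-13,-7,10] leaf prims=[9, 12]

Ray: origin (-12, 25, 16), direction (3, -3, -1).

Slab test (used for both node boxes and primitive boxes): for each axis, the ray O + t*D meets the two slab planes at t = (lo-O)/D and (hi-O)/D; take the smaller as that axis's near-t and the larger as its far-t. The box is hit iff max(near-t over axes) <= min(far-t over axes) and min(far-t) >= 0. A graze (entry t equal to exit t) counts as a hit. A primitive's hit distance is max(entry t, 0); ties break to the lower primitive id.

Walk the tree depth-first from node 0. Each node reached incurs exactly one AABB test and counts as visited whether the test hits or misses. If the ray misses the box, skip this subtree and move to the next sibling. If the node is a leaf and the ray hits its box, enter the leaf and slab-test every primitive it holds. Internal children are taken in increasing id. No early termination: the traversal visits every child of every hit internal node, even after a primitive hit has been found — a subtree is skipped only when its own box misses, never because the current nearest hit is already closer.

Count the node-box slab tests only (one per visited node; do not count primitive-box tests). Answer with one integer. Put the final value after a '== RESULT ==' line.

Walk:
N0 x:[-8/3,29/3] y:[2/3,15] z:[-6,33] -> hit [2/3,29/3], descend [2, 3, 6, 8]
  N2 x:[-8/3,4/3] y:[2/3,10] z:[0,15] -> hit [2/3,4/3], descend [5, 9]
    N5 x:[0,4/3] y:[2/3,6] z:[0,6] -> hit [2/3,4/3] leaf, test {P1(miss), P2(miss)}
    N9 x:[-8/3,4/3] y:[6,10] z:[7,15] -> miss, prune
  N3 x:[1/3,29/3] y:[1,20/3] z:[5,33] -> hit [5,20/3], descend [1, 10]
    N1 x:[1/3,11/3] y:[4,20/3] z:[5,24] -> miss, prune
    N10 x:[13/3,29/3] y:[1,13/3] z:[20,33] -> miss, prune
  N6 x:[2,9] y:[29/3,15] z:[-6,21] -> miss, prune
  N8 x:[-7/3,7/3] y:[25/3,14] z:[-1,14] -> miss, prune

Visited [0, 2, 5, 9, 3, 1, 10, 6, 8]. Tests: 9 box, 1 leaf. Nearest: miss.

== RESULT ==
9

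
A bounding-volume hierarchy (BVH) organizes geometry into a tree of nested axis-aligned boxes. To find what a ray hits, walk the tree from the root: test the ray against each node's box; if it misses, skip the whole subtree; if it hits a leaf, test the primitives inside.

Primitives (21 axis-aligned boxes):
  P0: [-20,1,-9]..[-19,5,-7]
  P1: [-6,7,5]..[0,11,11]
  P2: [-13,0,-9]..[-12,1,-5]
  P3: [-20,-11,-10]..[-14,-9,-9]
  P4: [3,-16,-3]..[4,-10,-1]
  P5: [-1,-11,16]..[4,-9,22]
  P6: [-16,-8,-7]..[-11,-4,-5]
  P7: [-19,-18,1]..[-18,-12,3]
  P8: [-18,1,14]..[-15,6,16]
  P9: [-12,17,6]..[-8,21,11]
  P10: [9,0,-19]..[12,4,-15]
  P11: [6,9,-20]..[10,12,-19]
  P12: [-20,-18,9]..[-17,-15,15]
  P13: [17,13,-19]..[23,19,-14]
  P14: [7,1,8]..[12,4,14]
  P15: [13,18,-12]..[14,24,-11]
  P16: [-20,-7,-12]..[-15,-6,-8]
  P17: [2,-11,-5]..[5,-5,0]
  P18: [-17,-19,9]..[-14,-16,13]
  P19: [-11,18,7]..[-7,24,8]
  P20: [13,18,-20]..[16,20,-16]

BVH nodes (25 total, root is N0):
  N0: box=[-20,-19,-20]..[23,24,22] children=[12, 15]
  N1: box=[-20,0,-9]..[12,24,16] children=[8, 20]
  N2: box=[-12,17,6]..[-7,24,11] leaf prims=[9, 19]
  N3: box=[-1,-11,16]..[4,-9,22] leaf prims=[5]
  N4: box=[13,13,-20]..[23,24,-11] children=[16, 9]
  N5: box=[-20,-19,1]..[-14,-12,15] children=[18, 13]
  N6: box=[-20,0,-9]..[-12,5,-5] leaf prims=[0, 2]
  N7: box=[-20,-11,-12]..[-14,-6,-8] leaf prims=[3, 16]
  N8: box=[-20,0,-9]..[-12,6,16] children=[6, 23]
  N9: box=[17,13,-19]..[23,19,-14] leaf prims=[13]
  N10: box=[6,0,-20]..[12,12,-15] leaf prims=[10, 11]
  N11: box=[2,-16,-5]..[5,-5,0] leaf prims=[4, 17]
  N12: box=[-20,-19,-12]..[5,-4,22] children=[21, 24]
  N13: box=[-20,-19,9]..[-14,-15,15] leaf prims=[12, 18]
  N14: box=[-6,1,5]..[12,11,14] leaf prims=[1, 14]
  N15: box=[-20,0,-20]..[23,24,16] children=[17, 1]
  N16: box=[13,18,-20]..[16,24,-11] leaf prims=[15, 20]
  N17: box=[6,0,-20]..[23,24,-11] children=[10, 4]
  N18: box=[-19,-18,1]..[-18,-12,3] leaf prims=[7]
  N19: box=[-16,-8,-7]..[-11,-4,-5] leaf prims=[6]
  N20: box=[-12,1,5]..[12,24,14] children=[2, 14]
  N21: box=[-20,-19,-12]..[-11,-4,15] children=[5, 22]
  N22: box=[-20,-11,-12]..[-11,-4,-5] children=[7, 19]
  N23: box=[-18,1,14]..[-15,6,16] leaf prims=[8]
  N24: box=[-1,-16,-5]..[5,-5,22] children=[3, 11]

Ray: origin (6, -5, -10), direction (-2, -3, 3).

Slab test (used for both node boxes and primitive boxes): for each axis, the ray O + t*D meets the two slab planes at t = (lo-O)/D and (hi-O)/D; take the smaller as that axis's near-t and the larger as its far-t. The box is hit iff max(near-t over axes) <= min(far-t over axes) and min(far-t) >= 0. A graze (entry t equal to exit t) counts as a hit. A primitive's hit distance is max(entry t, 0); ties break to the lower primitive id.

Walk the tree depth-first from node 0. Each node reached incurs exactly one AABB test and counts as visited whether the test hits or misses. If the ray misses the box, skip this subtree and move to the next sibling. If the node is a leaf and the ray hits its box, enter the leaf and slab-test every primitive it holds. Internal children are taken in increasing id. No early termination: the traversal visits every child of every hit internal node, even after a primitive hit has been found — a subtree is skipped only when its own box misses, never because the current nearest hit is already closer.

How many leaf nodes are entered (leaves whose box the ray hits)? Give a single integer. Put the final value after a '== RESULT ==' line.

Traverse from the root:
N0 x:[-17/2,13] y:[-29/3,14/3] z:[-10/3,32/3] -> hit [-10/3,14/3], descend [12, 15]
  N12 x:[1/2,13] y:[-1/3,14/3] z:[-2/3,32/3] -> hit [1/2,14/3], descend [21, 24]
    N21 x:[17/2,13] y:[-1/3,14/3] z:[-2/3,25/3] -> miss, prune
    N24 x:[1/2,7/2] y:[0,11/3] z:[5/3,32/3] -> hit [5/3,7/2], descend [3, 11]
      N3 x:[1,7/2] y:[4/3,2] z:[26/3,32/3] -> miss, prune
      N11 x:[1/2,2] y:[0,11/3] z:[5/3,10/3] -> hit [5/3,2] leaf, test {P4(miss), P17@t=5/3}
  N15 x:[-17/2,13] y:[-29/3,-5/3] z:[-10/3,26/3] -> miss, prune

Visited [0, 12, 21, 24, 3, 11, 15]. Tests: 7 box, 1 leaf. Nearest: P17.

== RESULT ==
1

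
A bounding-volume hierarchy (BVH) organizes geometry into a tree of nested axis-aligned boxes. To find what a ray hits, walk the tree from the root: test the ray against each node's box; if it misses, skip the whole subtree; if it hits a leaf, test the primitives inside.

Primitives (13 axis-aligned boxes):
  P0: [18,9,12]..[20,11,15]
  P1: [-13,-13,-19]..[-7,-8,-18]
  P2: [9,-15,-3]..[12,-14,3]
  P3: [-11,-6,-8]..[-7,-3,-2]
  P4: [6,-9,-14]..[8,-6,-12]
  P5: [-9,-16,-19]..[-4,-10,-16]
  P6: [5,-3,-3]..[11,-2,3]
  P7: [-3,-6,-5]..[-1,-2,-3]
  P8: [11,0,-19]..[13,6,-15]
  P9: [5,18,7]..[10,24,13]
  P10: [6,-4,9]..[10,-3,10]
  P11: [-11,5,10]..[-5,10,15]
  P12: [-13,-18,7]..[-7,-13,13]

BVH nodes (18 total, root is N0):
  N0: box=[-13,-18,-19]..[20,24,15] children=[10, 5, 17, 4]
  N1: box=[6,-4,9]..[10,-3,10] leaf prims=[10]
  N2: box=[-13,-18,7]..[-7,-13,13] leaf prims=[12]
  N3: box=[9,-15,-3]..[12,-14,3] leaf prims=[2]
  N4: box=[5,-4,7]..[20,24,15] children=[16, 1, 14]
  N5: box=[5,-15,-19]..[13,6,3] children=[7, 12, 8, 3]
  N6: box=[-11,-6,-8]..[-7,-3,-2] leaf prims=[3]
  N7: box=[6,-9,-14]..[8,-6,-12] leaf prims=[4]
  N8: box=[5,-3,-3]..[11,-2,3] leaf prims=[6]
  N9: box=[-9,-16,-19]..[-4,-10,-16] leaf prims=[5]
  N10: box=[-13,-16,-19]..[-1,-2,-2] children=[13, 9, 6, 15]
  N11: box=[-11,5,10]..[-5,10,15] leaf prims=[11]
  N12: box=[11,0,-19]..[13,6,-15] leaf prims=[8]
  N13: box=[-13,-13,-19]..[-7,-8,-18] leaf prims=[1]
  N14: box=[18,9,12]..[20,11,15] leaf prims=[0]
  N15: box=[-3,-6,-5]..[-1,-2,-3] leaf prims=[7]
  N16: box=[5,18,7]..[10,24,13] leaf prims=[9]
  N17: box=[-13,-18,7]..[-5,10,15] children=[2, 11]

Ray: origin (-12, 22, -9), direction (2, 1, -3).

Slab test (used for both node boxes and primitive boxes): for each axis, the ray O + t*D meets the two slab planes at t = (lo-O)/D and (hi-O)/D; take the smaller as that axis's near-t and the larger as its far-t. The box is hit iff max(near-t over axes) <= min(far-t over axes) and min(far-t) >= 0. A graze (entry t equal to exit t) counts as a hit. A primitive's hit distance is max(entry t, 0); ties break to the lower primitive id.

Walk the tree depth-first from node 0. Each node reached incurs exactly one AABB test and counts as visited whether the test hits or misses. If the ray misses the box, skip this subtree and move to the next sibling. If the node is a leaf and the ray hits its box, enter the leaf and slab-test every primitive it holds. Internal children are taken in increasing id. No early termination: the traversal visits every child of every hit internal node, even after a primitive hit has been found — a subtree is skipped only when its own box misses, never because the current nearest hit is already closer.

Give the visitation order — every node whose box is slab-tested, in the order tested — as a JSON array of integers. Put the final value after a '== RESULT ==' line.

Trace the traversal:
N0 x:[-1/2,16] y:[-40,2] z:[-8,10/3] -> hit [-1/2,2], descend [4, 5, 10, 17]
  N4 x:[17/2,16] y:[-26,2] z:[-8,-16/3] -> miss, prune
  N5 x:[17/2,25/2] y:[-37,-16] z:[-4,10/3] -> miss, prune
  N10 x:[-1/2,11/2] y:[-38,-24] z:[-7/3,10/3] -> miss, prune
  N17 x:[-1/2,7/2] y:[-40,-12] z:[-8,-16/3] -> miss, prune

Visited [0, 4, 5, 10, 17]. Tests: 5 box, 0 leaf. Nearest: miss.

== RESULT ==
[0, 4, 5, 10, 17]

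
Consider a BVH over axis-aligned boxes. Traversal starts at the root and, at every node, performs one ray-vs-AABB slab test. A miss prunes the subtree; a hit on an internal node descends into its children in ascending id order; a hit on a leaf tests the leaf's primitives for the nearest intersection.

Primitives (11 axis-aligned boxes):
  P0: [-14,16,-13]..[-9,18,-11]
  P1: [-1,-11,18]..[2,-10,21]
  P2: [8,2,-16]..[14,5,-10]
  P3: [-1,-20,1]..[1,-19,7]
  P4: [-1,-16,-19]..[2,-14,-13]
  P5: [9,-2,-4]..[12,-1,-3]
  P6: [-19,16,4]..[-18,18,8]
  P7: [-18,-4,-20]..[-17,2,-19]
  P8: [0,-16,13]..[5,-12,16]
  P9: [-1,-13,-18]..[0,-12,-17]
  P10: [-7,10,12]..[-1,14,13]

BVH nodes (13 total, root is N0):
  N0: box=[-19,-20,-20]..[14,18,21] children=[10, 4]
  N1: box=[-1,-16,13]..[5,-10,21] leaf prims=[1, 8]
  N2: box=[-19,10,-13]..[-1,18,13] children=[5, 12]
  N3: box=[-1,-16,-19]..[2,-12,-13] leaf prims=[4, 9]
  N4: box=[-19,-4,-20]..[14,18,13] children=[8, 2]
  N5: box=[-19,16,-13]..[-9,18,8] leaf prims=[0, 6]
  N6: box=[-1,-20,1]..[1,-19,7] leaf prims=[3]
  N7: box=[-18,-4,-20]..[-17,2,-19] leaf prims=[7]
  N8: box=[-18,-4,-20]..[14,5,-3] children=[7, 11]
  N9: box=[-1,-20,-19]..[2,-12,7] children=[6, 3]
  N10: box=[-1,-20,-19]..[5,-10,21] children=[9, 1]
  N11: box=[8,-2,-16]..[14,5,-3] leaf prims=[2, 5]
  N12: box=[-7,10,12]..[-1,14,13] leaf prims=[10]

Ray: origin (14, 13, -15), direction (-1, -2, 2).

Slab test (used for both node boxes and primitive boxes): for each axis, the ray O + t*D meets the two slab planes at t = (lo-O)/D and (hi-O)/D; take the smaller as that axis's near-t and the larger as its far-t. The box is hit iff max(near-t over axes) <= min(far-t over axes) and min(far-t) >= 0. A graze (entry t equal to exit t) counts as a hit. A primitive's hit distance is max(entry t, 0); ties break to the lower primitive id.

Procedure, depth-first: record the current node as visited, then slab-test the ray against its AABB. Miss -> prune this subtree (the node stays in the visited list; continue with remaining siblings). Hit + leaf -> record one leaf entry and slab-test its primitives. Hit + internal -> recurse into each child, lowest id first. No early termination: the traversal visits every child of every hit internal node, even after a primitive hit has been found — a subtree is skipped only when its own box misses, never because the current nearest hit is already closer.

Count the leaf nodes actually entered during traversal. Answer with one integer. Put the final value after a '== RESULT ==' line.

Traverse from the root:
N0 x:[0,33] y:[-5/2,33/2] z:[-5/2,18] -> hit [0,33/2], descend [4, 10]
  N4 x:[0,33] y:[-5/2,17/2] z:[-5/2,14] -> hit [0,17/2], descend [2, 8]
    N2 x:[15,33] y:[-5/2,3/2] z:[1,14] -> miss, prune
    N8 x:[0,32] y:[4,17/2] z:[-5/2,6] -> hit [4,6], descend [7, 11]
      N7 x:[31,32] y:[11/2,17/2] z:[-5/2,-2] -> miss, prune
      N11 x:[0,6] y:[4,15/2] z:[-1/2,6] -> hit [4,6] leaf, test {P2(miss), P5(miss)}
  N10 x:[9,15] y:[23/2,33/2] z:[-2,18] -> hit [23/2,15], descend [1, 9]
    N1 x:[9,15] y:[23/2,29/2] z:[14,18] -> hit [14,29/2] leaf, test {P1(miss), P8@t=14}
    N9 x:[12,15] y:[25/2,33/2] z:[-2,11] -> miss, prune

Visited [0, 4, 2, 8, 7, 11, 10, 1, 9]. Tests: 9 box, 2 leaf. Nearest: P8.

== RESULT ==
2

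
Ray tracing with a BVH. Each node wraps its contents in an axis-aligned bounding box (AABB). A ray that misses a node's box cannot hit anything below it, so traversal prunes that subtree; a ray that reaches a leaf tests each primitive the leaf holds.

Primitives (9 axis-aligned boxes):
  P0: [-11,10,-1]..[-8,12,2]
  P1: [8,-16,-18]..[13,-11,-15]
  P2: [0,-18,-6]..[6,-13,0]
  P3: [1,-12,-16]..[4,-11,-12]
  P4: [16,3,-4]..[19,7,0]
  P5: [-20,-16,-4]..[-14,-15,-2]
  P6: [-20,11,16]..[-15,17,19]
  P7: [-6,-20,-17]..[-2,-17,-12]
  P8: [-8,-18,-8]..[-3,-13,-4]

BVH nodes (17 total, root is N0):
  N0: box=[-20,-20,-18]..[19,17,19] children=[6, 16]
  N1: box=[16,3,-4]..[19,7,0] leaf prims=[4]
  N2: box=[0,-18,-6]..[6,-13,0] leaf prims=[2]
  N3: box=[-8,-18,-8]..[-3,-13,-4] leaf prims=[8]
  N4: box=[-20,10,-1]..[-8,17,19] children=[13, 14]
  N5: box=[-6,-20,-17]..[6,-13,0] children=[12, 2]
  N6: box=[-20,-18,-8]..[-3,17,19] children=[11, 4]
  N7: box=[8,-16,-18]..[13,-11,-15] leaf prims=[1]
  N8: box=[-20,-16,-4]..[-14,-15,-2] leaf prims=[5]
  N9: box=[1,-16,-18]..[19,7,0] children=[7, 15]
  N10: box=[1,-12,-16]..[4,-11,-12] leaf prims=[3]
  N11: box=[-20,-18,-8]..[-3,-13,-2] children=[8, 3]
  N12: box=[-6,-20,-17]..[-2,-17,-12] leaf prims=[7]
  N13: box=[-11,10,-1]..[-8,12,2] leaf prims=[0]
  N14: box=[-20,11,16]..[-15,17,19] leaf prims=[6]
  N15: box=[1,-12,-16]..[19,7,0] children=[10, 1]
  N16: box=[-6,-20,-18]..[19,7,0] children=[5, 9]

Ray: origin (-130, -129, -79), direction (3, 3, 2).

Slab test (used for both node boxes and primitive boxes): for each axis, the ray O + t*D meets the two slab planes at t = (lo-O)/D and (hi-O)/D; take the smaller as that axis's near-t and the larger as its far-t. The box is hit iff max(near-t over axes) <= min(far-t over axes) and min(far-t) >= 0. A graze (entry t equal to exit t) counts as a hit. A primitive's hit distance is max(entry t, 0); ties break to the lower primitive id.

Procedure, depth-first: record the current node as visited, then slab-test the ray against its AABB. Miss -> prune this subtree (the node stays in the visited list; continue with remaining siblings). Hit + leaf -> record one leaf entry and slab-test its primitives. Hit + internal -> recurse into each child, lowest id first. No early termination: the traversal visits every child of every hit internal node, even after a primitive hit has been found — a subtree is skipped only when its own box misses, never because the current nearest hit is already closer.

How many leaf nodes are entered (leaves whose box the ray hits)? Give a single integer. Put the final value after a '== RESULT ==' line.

Trace the traversal:
N0 x:[110/3,149/3] y:[109/3,146/3] z:[61/2,49] -> hit [110/3,146/3], descend [6, 16]
  N6 x:[110/3,127/3] y:[37,146/3] z:[71/2,49] -> hit [37,127/3], descend [4, 11]
    N4 x:[110/3,122/3] y:[139/3,146/3] z:[39,49] -> miss, prune
    N11 x:[110/3,127/3] y:[37,116/3] z:[71/2,77/2] -> hit [37,77/2], descend [3, 8]
      N3 x:[122/3,127/3] y:[37,116/3] z:[71/2,75/2] -> miss, prune
      N8 x:[110/3,116/3] y:[113/3,38] z:[75/2,77/2] -> hit [113/3,38] leaf, test {P5@t=113/3}
  N16 x:[124/3,149/3] y:[109/3,136/3] z:[61/2,79/2] -> miss, prune

Visited [0, 6, 4, 11, 3, 8, 16]. Tests: 7 box, 1 leaf. Nearest: P5.

== RESULT ==
1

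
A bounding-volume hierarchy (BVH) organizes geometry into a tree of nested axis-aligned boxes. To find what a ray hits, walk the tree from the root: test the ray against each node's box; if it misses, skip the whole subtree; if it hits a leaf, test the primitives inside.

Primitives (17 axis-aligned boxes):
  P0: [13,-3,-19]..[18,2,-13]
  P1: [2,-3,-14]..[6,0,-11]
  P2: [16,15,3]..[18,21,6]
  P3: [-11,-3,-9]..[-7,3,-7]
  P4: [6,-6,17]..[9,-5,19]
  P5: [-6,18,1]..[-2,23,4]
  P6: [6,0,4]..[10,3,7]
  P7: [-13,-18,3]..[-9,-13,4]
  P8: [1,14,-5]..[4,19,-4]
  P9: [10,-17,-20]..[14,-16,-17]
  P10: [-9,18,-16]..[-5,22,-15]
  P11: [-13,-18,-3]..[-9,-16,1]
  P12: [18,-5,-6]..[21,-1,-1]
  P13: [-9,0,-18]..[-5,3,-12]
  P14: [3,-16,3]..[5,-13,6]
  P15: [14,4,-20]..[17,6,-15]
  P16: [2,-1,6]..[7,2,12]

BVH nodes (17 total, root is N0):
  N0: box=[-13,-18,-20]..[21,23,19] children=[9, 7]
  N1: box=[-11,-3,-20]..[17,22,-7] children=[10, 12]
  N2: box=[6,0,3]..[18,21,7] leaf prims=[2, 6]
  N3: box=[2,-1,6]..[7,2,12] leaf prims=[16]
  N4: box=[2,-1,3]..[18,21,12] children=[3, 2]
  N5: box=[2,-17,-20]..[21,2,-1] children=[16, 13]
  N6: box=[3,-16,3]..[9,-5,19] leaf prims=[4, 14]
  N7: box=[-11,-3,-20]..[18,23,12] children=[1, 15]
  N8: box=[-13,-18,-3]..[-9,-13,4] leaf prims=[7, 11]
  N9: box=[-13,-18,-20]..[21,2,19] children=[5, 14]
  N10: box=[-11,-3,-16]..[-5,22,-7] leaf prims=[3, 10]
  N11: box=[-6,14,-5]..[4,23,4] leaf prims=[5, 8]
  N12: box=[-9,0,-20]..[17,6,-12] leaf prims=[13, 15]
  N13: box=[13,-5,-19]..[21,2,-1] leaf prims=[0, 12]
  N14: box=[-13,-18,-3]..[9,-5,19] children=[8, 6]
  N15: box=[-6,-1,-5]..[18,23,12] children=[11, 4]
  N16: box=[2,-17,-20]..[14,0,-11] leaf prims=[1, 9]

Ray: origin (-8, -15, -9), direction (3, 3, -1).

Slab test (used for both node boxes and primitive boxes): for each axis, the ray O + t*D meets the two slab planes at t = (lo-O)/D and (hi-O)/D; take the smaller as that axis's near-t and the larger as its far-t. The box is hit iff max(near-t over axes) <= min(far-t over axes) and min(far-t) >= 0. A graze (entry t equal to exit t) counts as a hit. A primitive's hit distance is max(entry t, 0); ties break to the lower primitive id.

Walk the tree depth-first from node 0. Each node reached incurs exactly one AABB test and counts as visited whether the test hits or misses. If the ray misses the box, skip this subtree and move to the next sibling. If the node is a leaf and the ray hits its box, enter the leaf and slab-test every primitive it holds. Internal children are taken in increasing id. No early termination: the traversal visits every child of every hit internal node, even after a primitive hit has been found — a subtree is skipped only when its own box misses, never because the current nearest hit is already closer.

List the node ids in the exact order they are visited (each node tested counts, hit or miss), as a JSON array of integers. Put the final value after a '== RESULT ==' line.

Traverse from the root:
N0 x:[-5/3,29/3] y:[-1,38/3] z:[-28,11] -> hit [-1,29/3], descend [7, 9]
  N7 x:[-1,26/3] y:[4,38/3] z:[-21,11] -> hit [4,26/3], descend [1, 15]
    N1 x:[-1,25/3] y:[4,37/3] z:[-2,11] -> hit [4,25/3], descend [10, 12]
      N10 x:[-1,1] y:[4,37/3] z:[-2,7] -> miss, prune
      N12 x:[-1/3,25/3] y:[5,7] z:[3,11] -> hit [5,7] leaf, test {P13(miss), P15(miss)}
    N15 x:[2/3,26/3] y:[14/3,38/3] z:[-21,-4] -> miss, prune
  N9 x:[-5/3,29/3] y:[-1,17/3] z:[-28,11] -> hit [-1,17/3], descend [5, 14]
    N5 x:[10/3,29/3] y:[-2/3,17/3] z:[-8,11] -> hit [10/3,17/3], descend [13, 16]
      N13 x:[7,29/3] y:[10/3,17/3] z:[-8,10] -> miss, prune
      N16 x:[10/3,22/3] y:[-2/3,5] z:[2,11] -> hit [10/3,5] leaf, test {P1@t=4, P9(miss)}
    N14 x:[-5/3,17/3] y:[-1,10/3] z:[-28,-6] -> miss, prune

order=[0, 7, 1, 10, 12, 15, 9, 5, 13, 16, 14]  |boxes|=11  |leaves|=2  hit=P1

== RESULT ==
[0, 7, 1, 10, 12, 15, 9, 5, 13, 16, 14]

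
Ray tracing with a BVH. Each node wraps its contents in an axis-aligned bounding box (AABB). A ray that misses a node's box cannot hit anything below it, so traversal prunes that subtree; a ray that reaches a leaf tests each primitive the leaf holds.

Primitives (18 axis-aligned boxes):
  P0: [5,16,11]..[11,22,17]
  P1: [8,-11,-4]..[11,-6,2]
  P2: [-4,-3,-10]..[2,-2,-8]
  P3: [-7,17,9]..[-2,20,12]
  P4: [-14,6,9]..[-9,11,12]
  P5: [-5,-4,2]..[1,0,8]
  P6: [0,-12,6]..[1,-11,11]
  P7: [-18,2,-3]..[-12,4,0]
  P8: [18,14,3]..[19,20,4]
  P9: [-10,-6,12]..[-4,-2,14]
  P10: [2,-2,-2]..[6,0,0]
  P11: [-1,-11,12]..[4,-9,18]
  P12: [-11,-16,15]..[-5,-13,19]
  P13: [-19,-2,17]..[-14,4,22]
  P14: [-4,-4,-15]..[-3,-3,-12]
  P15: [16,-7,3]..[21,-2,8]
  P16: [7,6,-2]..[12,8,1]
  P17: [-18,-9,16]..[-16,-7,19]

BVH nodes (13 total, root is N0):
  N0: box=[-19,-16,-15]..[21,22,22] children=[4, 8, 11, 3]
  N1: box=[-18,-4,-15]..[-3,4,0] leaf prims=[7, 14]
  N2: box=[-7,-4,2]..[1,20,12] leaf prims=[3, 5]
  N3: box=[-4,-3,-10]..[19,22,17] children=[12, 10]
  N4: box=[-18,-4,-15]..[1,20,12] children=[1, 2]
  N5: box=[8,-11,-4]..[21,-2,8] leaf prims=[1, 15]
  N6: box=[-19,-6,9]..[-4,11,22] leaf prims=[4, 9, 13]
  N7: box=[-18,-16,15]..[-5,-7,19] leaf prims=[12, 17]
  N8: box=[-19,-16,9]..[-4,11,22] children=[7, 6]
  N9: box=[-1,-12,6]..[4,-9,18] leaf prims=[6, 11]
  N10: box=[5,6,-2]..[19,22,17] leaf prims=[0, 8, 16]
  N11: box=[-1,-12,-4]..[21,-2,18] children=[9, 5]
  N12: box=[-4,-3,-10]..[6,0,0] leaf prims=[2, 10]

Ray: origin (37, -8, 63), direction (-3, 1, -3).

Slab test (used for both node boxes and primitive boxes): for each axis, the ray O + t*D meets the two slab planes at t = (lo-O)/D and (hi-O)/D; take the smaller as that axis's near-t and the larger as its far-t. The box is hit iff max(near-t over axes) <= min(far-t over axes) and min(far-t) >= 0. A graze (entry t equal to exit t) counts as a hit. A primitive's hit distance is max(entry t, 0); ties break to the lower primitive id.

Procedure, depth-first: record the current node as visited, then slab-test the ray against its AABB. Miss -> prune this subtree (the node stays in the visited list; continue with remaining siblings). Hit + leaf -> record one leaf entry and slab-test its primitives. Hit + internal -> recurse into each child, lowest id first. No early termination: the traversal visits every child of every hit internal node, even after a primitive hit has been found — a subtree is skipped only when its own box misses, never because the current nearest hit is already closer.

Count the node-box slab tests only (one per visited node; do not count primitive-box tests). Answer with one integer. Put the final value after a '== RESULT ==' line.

Walk:
N0 x:[16/3,56/3] y:[-8,30] z:[41/3,26] -> hit [41/3,56/3], descend [3, 4, 8, 11]
  N3 x:[6,41/3] y:[5,30] z:[46/3,73/3] -> miss, prune
  N4 x:[12,55/3] y:[4,28] z:[17,26] -> hit [17,55/3], descend [1, 2]
    N1 x:[40/3,55/3] y:[4,12] z:[21,26] -> miss, prune
    N2 x:[12,44/3] y:[4,28] z:[17,61/3] -> miss, prune
  N8 x:[41/3,56/3] y:[-8,19] z:[41/3,18] -> hit [41/3,18], descend [6, 7]
    N6 x:[41/3,56/3] y:[2,19] z:[41/3,18] -> hit [41/3,18] leaf, test {P4@t=17, P9(miss), P13(miss)}
    N7 x:[14,55/3] y:[-8,1] z:[44/3,16] -> miss, prune
  N11 x:[16/3,38/3] y:[-4,6] z:[15,67/3] -> miss, prune

9 AABB tests over nodes [0, 3, 4, 1, 2, 8, 6, 7, 11]; 1 leaf entered; closest P4.

== RESULT ==
9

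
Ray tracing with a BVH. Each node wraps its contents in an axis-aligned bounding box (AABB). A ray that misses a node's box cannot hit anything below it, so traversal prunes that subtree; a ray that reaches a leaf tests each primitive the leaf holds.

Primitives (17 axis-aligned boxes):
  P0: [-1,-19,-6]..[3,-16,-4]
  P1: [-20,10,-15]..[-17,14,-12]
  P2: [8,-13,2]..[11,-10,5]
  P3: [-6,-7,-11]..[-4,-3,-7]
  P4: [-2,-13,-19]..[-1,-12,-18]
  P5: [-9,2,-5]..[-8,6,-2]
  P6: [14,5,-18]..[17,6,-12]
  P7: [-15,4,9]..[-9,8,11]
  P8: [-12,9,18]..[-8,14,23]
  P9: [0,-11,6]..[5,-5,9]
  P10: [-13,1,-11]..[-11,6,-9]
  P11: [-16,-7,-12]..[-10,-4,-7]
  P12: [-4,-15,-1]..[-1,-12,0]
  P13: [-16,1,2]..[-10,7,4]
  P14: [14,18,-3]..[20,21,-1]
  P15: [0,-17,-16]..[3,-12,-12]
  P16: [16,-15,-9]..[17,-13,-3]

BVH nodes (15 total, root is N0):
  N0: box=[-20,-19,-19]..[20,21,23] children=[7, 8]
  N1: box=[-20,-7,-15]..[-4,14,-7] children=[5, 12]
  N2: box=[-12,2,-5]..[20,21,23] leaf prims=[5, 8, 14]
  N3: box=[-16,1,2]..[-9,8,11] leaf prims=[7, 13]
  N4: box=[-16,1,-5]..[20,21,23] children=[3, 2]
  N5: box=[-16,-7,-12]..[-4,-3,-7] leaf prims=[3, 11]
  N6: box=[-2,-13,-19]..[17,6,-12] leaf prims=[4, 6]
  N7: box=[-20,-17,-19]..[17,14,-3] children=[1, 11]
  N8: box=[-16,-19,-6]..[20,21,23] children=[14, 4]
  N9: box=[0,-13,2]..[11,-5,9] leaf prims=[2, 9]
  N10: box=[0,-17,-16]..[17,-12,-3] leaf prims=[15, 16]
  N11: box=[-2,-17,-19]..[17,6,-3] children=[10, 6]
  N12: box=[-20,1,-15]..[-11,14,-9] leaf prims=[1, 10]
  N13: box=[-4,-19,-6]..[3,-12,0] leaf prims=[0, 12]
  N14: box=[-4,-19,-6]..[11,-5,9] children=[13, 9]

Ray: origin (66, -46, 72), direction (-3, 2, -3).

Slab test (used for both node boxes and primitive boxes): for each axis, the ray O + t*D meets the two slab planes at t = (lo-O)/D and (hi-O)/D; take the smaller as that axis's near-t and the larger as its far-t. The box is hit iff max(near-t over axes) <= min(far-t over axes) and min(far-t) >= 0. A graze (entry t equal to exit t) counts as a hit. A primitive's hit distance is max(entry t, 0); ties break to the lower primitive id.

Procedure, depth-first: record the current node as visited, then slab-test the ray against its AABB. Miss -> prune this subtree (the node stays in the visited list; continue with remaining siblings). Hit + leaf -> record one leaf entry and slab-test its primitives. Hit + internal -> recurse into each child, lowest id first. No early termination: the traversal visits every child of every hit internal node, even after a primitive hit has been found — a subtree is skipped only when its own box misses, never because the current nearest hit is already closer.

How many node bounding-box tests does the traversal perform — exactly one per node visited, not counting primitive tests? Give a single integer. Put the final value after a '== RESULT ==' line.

Trace the traversal:
N0 x:[46/3,86/3] y:[27/2,67/2] z:[49/3,91/3] -> hit [49/3,86/3], descend [7, 8]
  N7 x:[49/3,86/3] y:[29/2,30] z:[25,91/3] -> hit [25,86/3], descend [1, 11]
    N1 x:[70/3,86/3] y:[39/2,30] z:[79/3,29] -> hit [79/3,86/3], descend [5, 12]
      N5 x:[70/3,82/3] y:[39/2,43/2] z:[79/3,28] -> miss, prune
      N12 x:[77/3,86/3] y:[47/2,30] z:[27,29] -> hit [27,86/3] leaf, test {P1@t=28, P10(miss)}
    N11 x:[49/3,68/3] y:[29/2,26] z:[25,91/3] -> miss, prune
  N8 x:[46/3,82/3] y:[27/2,67/2] z:[49/3,26] -> hit [49/3,26], descend [4, 14]
    N4 x:[46/3,82/3] y:[47/2,67/2] z:[49/3,77/3] -> hit [47/2,77/3], descend [2, 3]
      N2 x:[46/3,26] y:[24,67/2] z:[49/3,77/3] -> hit [24,77/3] leaf, test {P5@t=74/3, P8(miss), P14(miss)}
      N3 x:[25,82/3] y:[47/2,27] z:[61/3,70/3] -> miss, prune
    N14 x:[55/3,70/3] y:[27/2,41/2] z:[21,26] -> miss, prune

Visited [0, 7, 1, 5, 12, 11, 8, 4, 2, 3, 14]. Tests: 11 box, 2 leaf. Nearest: P5.

== RESULT ==
11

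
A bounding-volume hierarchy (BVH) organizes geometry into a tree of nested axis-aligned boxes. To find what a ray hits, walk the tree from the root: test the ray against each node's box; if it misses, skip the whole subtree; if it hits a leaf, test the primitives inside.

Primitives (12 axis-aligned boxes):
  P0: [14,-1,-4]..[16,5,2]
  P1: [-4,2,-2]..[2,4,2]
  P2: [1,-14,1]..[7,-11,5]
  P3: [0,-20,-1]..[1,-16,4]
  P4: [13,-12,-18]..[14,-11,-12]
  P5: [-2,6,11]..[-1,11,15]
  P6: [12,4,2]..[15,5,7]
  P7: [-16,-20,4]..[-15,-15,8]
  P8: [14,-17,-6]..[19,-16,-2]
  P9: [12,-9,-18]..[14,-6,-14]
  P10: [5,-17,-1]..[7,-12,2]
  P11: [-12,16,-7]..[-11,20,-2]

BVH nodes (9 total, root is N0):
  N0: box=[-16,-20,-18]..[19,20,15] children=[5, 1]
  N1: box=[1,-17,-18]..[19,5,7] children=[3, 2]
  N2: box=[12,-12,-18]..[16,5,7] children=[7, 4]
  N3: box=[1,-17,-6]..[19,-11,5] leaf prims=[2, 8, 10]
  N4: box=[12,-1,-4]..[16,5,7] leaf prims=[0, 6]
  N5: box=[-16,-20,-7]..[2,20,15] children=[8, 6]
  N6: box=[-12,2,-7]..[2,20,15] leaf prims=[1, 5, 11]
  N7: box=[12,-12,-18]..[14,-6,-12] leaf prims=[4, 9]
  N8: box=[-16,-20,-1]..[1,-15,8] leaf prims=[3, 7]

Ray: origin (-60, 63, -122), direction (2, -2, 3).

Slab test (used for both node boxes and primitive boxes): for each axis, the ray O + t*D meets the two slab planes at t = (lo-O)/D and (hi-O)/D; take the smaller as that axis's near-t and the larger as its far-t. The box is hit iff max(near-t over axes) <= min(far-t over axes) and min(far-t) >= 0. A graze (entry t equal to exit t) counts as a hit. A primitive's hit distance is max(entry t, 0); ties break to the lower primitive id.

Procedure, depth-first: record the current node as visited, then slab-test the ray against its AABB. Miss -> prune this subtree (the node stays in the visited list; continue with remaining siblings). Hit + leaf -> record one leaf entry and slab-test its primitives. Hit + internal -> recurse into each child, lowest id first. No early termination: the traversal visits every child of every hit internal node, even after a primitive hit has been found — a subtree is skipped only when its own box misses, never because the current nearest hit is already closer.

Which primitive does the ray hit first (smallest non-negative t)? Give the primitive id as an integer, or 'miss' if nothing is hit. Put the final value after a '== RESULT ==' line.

Trace the traversal:
N0 x:[22,79/2] y:[43/2,83/2] z:[104/3,137/3] -> hit [104/3,79/2], descend [1, 5]
  N1 x:[61/2,79/2] y:[29,40] z:[104/3,43] -> hit [104/3,79/2], descend [2, 3]
    N2 x:[36,38] y:[29,75/2] z:[104/3,43] -> hit [36,75/2], descend [4, 7]
      N4 x:[36,38] y:[29,32] z:[118/3,43] -> miss, prune
      N7 x:[36,37] y:[69/2,75/2] z:[104/3,110/3] -> hit [36,110/3] leaf, test {P4(miss), P9@t=36}
    N3 x:[61/2,79/2] y:[37,40] z:[116/3,127/3] -> hit [116/3,79/2] leaf, test {P2(miss), P8@t=79/2, P10(miss)}
  N5 x:[22,31] y:[43/2,83/2] z:[115/3,137/3] -> miss, prune

7 AABB tests over nodes [0, 1, 2, 4, 7, 3, 5]; 2 leaves entered; closest P9.

== RESULT ==
9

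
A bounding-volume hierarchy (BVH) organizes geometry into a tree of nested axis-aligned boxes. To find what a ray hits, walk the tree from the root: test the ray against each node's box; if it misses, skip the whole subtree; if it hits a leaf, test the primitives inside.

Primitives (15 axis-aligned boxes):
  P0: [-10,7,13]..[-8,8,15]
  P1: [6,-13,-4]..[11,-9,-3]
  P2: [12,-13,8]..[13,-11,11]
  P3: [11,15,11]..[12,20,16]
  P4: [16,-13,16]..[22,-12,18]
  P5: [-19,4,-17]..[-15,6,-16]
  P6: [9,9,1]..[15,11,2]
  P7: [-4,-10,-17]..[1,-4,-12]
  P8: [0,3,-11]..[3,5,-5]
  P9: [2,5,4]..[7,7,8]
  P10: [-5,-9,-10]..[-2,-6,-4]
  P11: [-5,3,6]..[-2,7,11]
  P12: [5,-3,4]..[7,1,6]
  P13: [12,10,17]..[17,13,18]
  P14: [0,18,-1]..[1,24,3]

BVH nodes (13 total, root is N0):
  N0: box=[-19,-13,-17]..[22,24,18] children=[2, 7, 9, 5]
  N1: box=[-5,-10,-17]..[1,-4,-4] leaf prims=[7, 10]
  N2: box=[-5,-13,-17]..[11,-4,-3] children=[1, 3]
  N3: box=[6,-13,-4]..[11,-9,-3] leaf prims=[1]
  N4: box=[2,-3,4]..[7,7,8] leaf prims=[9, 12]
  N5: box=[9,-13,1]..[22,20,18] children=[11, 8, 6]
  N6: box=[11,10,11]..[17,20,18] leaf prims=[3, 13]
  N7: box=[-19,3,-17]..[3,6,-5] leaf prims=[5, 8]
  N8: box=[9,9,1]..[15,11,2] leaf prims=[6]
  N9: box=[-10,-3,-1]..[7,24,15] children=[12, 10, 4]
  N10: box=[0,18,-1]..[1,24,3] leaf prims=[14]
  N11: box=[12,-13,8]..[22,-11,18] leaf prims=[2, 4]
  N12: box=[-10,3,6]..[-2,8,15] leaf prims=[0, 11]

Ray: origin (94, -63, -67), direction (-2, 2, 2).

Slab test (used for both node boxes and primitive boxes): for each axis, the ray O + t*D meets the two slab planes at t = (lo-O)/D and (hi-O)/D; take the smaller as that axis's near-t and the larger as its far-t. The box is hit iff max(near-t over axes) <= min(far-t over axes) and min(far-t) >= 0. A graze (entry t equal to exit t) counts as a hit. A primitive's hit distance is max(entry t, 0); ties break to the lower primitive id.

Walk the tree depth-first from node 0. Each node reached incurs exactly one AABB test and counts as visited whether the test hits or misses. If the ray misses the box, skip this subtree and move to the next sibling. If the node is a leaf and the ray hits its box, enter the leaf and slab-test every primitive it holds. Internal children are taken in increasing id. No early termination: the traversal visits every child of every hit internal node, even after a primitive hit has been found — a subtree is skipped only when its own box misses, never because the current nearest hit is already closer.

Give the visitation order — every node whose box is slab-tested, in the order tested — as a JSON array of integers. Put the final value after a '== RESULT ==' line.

Trace the traversal:
N0 x:[36,113/2] y:[25,87/2] z:[25,85/2] -> hit [36,85/2], descend [2, 5, 7, 9]
  N2 x:[83/2,99/2] y:[25,59/2] z:[25,32] -> miss, prune
  N5 x:[36,85/2] y:[25,83/2] z:[34,85/2] -> hit [36,83/2], descend [6, 8, 11]
    N6 x:[77/2,83/2] y:[73/2,83/2] z:[39,85/2] -> hit [39,83/2] leaf, test {P3@t=41, P13(miss)}
    N8 x:[79/2,85/2] y:[36,37] z:[34,69/2] -> miss, prune
    N11 x:[36,41] y:[25,26] z:[75/2,85/2] -> miss, prune
  N7 x:[91/2,113/2] y:[33,69/2] z:[25,31] -> miss, prune
  N9 x:[87/2,52] y:[30,87/2] z:[33,41] -> miss, prune

Visited [0, 2, 5, 6, 8, 11, 7, 9]. Tests: 8 box, 1 leaf. Nearest: P3.

== RESULT ==
[0, 2, 5, 6, 8, 11, 7, 9]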